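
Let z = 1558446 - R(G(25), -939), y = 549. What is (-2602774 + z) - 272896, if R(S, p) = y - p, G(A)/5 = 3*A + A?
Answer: -1318712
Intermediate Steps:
G(A) = 20*A (G(A) = 5*(3*A + A) = 5*(4*A) = 20*A)
R(S, p) = 549 - p
z = 1556958 (z = 1558446 - (549 - 1*(-939)) = 1558446 - (549 + 939) = 1558446 - 1*1488 = 1558446 - 1488 = 1556958)
(-2602774 + z) - 272896 = (-2602774 + 1556958) - 272896 = -1045816 - 272896 = -1318712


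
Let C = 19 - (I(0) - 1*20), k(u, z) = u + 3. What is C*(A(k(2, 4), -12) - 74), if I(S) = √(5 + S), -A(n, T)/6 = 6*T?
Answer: 13962 - 358*√5 ≈ 13161.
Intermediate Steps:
k(u, z) = 3 + u
A(n, T) = -36*T
C = 39 - √5 (C = 19 - (√(5 + 0) - 1*20) = 19 - (√5 - 20) = 19 - (-20 + √5) = 19 + (20 - √5) = 39 - √5 ≈ 36.764)
C*(A(k(2, 4), -12) - 74) = (39 - √5)*(-36*(-12) - 74) = (39 - √5)*(432 - 74) = (39 - √5)*358 = 13962 - 358*√5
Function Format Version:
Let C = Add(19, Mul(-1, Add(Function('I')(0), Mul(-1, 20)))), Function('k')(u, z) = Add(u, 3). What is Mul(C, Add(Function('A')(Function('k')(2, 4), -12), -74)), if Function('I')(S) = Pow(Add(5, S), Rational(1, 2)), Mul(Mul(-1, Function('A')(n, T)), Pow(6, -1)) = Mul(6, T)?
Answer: Add(13962, Mul(-358, Pow(5, Rational(1, 2)))) ≈ 13161.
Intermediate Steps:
Function('k')(u, z) = Add(3, u)
Function('A')(n, T) = Mul(-36, T) (Function('A')(n, T) = Mul(-6, Mul(6, T)) = Mul(-36, T))
C = Add(39, Mul(-1, Pow(5, Rational(1, 2)))) (C = Add(19, Mul(-1, Add(Pow(Add(5, 0), Rational(1, 2)), Mul(-1, 20)))) = Add(19, Mul(-1, Add(Pow(5, Rational(1, 2)), -20))) = Add(19, Mul(-1, Add(-20, Pow(5, Rational(1, 2))))) = Add(19, Add(20, Mul(-1, Pow(5, Rational(1, 2))))) = Add(39, Mul(-1, Pow(5, Rational(1, 2)))) ≈ 36.764)
Mul(C, Add(Function('A')(Function('k')(2, 4), -12), -74)) = Mul(Add(39, Mul(-1, Pow(5, Rational(1, 2)))), Add(Mul(-36, -12), -74)) = Mul(Add(39, Mul(-1, Pow(5, Rational(1, 2)))), Add(432, -74)) = Mul(Add(39, Mul(-1, Pow(5, Rational(1, 2)))), 358) = Add(13962, Mul(-358, Pow(5, Rational(1, 2))))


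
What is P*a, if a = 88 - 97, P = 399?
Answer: -3591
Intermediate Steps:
a = -9
P*a = 399*(-9) = -3591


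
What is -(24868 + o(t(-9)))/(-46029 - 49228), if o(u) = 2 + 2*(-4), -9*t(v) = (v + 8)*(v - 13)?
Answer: 24862/95257 ≈ 0.26100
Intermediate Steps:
t(v) = -(-13 + v)*(8 + v)/9 (t(v) = -(v + 8)*(v - 13)/9 = -(8 + v)*(-13 + v)/9 = -(-13 + v)*(8 + v)/9)
o(u) = -6 (o(u) = 2 - 8 = -6)
-(24868 + o(t(-9)))/(-46029 - 49228) = -(24868 - 6)/(-46029 - 49228) = -24862/(-95257) = -24862*(-1)/95257 = -1*(-24862/95257) = 24862/95257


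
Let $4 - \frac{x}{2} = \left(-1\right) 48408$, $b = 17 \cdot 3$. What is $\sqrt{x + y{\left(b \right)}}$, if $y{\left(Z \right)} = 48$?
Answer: $2 \sqrt{24218} \approx 311.24$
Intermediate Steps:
$b = 51$
$x = 96824$ ($x = 8 - 2 \left(\left(-1\right) 48408\right) = 8 - -96816 = 8 + 96816 = 96824$)
$\sqrt{x + y{\left(b \right)}} = \sqrt{96824 + 48} = \sqrt{96872} = 2 \sqrt{24218}$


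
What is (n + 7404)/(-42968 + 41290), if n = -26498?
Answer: 9547/839 ≈ 11.379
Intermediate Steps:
(n + 7404)/(-42968 + 41290) = (-26498 + 7404)/(-42968 + 41290) = -19094/(-1678) = -19094*(-1/1678) = 9547/839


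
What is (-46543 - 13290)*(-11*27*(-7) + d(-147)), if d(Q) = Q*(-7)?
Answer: -185960964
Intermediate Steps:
d(Q) = -7*Q
(-46543 - 13290)*(-11*27*(-7) + d(-147)) = (-46543 - 13290)*(-11*27*(-7) - 7*(-147)) = -59833*(-11*27*(-7) + 1029) = -59833*(-297*(-7) + 1029) = -59833*(2079 + 1029) = -59833*3108 = -185960964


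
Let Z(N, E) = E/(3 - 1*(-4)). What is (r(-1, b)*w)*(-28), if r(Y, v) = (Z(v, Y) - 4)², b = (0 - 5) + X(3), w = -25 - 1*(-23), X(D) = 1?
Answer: 6728/7 ≈ 961.14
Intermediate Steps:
Z(N, E) = E/7 (Z(N, E) = E/(3 + 4) = E/7)
w = -2 (w = -25 + 23 = -2)
b = -4 (b = (0 - 5) + 1 = -5 + 1 = -4)
r(Y, v) = (-4 + Y/7)² (r(Y, v) = (Y/7 - 4)² = (-4 + Y/7)²)
(r(-1, b)*w)*(-28) = (((-28 - 1)²/49)*(-2))*(-28) = (((1/49)*(-29)²)*(-2))*(-28) = (((1/49)*841)*(-2))*(-28) = ((841/49)*(-2))*(-28) = -1682/49*(-28) = 6728/7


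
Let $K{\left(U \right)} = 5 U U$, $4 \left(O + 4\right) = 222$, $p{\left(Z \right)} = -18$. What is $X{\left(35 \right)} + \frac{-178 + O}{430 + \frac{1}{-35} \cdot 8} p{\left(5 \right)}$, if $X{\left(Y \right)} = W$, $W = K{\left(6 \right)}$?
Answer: $\frac{40395}{218} \approx 185.3$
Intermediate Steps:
$O = \frac{103}{2}$ ($O = -4 + \frac{1}{4} \cdot 222 = -4 + \frac{111}{2} = \frac{103}{2} \approx 51.5$)
$K{\left(U \right)} = 5 U^{2}$
$W = 180$ ($W = 5 \cdot 6^{2} = 5 \cdot 36 = 180$)
$X{\left(Y \right)} = 180$
$X{\left(35 \right)} + \frac{-178 + O}{430 + \frac{1}{-35} \cdot 8} p{\left(5 \right)} = 180 + \frac{-178 + \frac{103}{2}}{430 + \frac{1}{-35} \cdot 8} \left(-18\right) = 180 + - \frac{253}{2 \left(430 - \frac{8}{35}\right)} \left(-18\right) = 180 + - \frac{253}{2 \cdot \frac{15042}{35}} \left(-18\right) = 180 + \left(- \frac{253}{2}\right) \frac{35}{15042} \left(-18\right) = 180 - - \frac{1155}{218} = 180 + \frac{1155}{218} = \frac{40395}{218}$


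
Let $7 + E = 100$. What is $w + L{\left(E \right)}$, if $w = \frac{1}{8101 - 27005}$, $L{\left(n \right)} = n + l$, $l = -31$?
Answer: $\frac{1172047}{18904} \approx 62.0$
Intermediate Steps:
$E = 93$ ($E = -7 + 100 = 93$)
$L{\left(n \right)} = -31 + n$ ($L{\left(n \right)} = n - 31 = -31 + n$)
$w = - \frac{1}{18904}$ ($w = \frac{1}{-18904} = - \frac{1}{18904} \approx -5.2899 \cdot 10^{-5}$)
$w + L{\left(E \right)} = - \frac{1}{18904} + \left(-31 + 93\right) = - \frac{1}{18904} + 62 = \frac{1172047}{18904}$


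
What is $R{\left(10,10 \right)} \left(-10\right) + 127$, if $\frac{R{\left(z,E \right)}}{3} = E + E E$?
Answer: $-3173$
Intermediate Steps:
$R{\left(z,E \right)} = 3 E + 3 E^{2}$ ($R{\left(z,E \right)} = 3 \left(E + E E\right) = 3 \left(E + E^{2}\right) = 3 E + 3 E^{2}$)
$R{\left(10,10 \right)} \left(-10\right) + 127 = 3 \cdot 10 \left(1 + 10\right) \left(-10\right) + 127 = 3 \cdot 10 \cdot 11 \left(-10\right) + 127 = 330 \left(-10\right) + 127 = -3300 + 127 = -3173$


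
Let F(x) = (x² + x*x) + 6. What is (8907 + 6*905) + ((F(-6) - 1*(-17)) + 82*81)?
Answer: 21074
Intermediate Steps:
F(x) = 6 + 2*x² (F(x) = (x² + x²) + 6 = 2*x² + 6 = 6 + 2*x²)
(8907 + 6*905) + ((F(-6) - 1*(-17)) + 82*81) = (8907 + 6*905) + (((6 + 2*(-6)²) - 1*(-17)) + 82*81) = (8907 + 5430) + (((6 + 2*36) + 17) + 6642) = 14337 + (((6 + 72) + 17) + 6642) = 14337 + ((78 + 17) + 6642) = 14337 + (95 + 6642) = 14337 + 6737 = 21074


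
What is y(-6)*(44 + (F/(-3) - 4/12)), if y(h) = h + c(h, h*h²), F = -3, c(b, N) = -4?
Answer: -1340/3 ≈ -446.67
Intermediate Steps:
y(h) = -4 + h (y(h) = h - 4 = -4 + h)
y(-6)*(44 + (F/(-3) - 4/12)) = (-4 - 6)*(44 + (-3/(-3) - 4/12)) = -10*(44 + (-3*(-⅓) - 4*1/12)) = -10*(44 + (1 - ⅓)) = -10*(44 + ⅔) = -10*134/3 = -1340/3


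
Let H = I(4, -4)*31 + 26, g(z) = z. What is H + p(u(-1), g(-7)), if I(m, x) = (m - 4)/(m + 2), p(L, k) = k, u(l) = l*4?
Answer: 19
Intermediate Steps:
u(l) = 4*l
I(m, x) = (-4 + m)/(2 + m)
H = 26 (H = ((-4 + 4)/(2 + 4))*31 + 26 = (0/6)*31 + 26 = ((⅙)*0)*31 + 26 = 0*31 + 26 = 0 + 26 = 26)
H + p(u(-1), g(-7)) = 26 - 7 = 19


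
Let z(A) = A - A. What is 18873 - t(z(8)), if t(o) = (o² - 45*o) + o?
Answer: 18873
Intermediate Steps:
z(A) = 0
t(o) = o² - 44*o
18873 - t(z(8)) = 18873 - 0*(-44 + 0) = 18873 - 0*(-44) = 18873 - 1*0 = 18873 + 0 = 18873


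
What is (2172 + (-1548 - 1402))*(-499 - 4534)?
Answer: 3915674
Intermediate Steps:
(2172 + (-1548 - 1402))*(-499 - 4534) = (2172 - 2950)*(-5033) = -778*(-5033) = 3915674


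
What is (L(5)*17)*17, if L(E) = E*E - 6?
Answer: 5491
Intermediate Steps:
L(E) = -6 + E² (L(E) = E² - 6 = -6 + E²)
(L(5)*17)*17 = ((-6 + 5²)*17)*17 = ((-6 + 25)*17)*17 = (19*17)*17 = 323*17 = 5491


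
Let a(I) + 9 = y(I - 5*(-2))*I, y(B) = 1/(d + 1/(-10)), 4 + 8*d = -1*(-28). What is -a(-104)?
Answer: 1301/29 ≈ 44.862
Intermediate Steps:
d = 3 (d = -½ + (-1*(-28))/8 = -½ + (⅛)*28 = -½ + 7/2 = 3)
y(B) = 10/29 (y(B) = 1/(3 + 1/(-10)) = 1/(3 - ⅒) = 1/(29/10) = 10/29)
a(I) = -9 + 10*I/29
-a(-104) = -(-9 + (10/29)*(-104)) = -(-9 - 1040/29) = -1*(-1301/29) = 1301/29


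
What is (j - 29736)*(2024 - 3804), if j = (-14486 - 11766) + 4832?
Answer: 91057680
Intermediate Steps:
j = -21420 (j = -26252 + 4832 = -21420)
(j - 29736)*(2024 - 3804) = (-21420 - 29736)*(2024 - 3804) = -51156*(-1780) = 91057680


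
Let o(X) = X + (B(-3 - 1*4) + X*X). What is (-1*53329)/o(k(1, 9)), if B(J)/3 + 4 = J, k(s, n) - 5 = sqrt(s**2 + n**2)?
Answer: 4212991/3681 - 586619*sqrt(82)/3681 ≈ -298.58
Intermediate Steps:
k(s, n) = 5 + sqrt(n**2 + s**2) (k(s, n) = 5 + sqrt(s**2 + n**2) = 5 + sqrt(n**2 + s**2))
B(J) = -12 + 3*J
o(X) = -33 + X + X**2 (o(X) = X + ((-12 + 3*(-3 - 1*4)) + X*X) = X + ((-12 + 3*(-3 - 4)) + X**2) = X + ((-12 + 3*(-7)) + X**2) = X + ((-12 - 21) + X**2) = X + (-33 + X**2) = -33 + X + X**2)
(-1*53329)/o(k(1, 9)) = (-1*53329)/(-33 + (5 + sqrt(9**2 + 1**2)) + (5 + sqrt(9**2 + 1**2))**2) = -53329/(-33 + (5 + sqrt(81 + 1)) + (5 + sqrt(81 + 1))**2) = -53329/(-33 + (5 + sqrt(82)) + (5 + sqrt(82))**2) = -53329/(-28 + sqrt(82) + (5 + sqrt(82))**2)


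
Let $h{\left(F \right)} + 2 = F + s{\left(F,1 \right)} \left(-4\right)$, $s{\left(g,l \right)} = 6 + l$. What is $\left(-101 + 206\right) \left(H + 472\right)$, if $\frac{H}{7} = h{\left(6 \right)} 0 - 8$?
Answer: $43680$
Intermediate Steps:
$h{\left(F \right)} = -30 + F$ ($h{\left(F \right)} = -2 + \left(F + \left(6 + 1\right) \left(-4\right)\right) = -2 + \left(F + 7 \left(-4\right)\right) = -2 + \left(F - 28\right) = -2 + \left(-28 + F\right) = -30 + F$)
$H = -56$ ($H = 7 \left(\left(-30 + 6\right) 0 - 8\right) = 7 \left(\left(-24\right) 0 - 8\right) = 7 \left(0 - 8\right) = 7 \left(-8\right) = -56$)
$\left(-101 + 206\right) \left(H + 472\right) = \left(-101 + 206\right) \left(-56 + 472\right) = 105 \cdot 416 = 43680$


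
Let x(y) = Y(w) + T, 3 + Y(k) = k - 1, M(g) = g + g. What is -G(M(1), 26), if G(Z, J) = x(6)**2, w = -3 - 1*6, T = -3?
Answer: -256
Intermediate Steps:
M(g) = 2*g
w = -9 (w = -3 - 6 = -9)
Y(k) = -4 + k (Y(k) = -3 + (k - 1) = -3 + (-1 + k) = -4 + k)
x(y) = -16 (x(y) = (-4 - 9) - 3 = -13 - 3 = -16)
G(Z, J) = 256 (G(Z, J) = (-16)**2 = 256)
-G(M(1), 26) = -1*256 = -256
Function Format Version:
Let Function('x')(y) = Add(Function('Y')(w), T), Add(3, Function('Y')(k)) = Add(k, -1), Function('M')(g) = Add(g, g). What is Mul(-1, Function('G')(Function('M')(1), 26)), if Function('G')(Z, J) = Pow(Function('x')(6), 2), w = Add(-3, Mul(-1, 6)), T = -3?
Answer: -256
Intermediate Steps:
Function('M')(g) = Mul(2, g)
w = -9 (w = Add(-3, -6) = -9)
Function('Y')(k) = Add(-4, k) (Function('Y')(k) = Add(-3, Add(k, -1)) = Add(-3, Add(-1, k)) = Add(-4, k))
Function('x')(y) = -16 (Function('x')(y) = Add(Add(-4, -9), -3) = Add(-13, -3) = -16)
Function('G')(Z, J) = 256 (Function('G')(Z, J) = Pow(-16, 2) = 256)
Mul(-1, Function('G')(Function('M')(1), 26)) = Mul(-1, 256) = -256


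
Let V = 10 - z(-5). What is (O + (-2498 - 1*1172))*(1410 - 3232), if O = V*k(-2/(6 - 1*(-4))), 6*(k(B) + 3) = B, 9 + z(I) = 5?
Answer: 101461714/15 ≈ 6.7641e+6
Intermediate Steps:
z(I) = -4 (z(I) = -9 + 5 = -4)
k(B) = -3 + B/6
V = 14 (V = 10 - 1*(-4) = 10 + 4 = 14)
O = -637/15 (O = 14*(-3 + (-2/(6 - 1*(-4)))/6) = 14*(-3 + (-2/(6 + 4))/6) = 14*(-3 + (-2/10)/6) = 14*(-3 + (-2*1/10)/6) = 14*(-3 + (1/6)*(-1/5)) = 14*(-3 - 1/30) = 14*(-91/30) = -637/15 ≈ -42.467)
(O + (-2498 - 1*1172))*(1410 - 3232) = (-637/15 + (-2498 - 1*1172))*(1410 - 3232) = (-637/15 + (-2498 - 1172))*(-1822) = (-637/15 - 3670)*(-1822) = -55687/15*(-1822) = 101461714/15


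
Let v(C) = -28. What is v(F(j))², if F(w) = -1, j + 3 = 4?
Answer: 784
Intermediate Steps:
j = 1 (j = -3 + 4 = 1)
v(F(j))² = (-28)² = 784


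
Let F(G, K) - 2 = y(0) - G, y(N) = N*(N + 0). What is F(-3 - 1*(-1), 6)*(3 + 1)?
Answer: 16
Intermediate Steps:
y(N) = N**2 (y(N) = N*N = N**2)
F(G, K) = 2 - G (F(G, K) = 2 + (0**2 - G) = 2 + (0 - G) = 2 - G)
F(-3 - 1*(-1), 6)*(3 + 1) = (2 - (-3 - 1*(-1)))*(3 + 1) = (2 - (-3 + 1))*4 = (2 - 1*(-2))*4 = (2 + 2)*4 = 4*4 = 16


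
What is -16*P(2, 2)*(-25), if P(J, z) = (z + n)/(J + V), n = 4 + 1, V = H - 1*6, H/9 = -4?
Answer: -70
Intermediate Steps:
H = -36 (H = 9*(-4) = -36)
V = -42 (V = -36 - 1*6 = -36 - 6 = -42)
n = 5
P(J, z) = (5 + z)/(-42 + J) (P(J, z) = (z + 5)/(J - 42) = (5 + z)/(-42 + J))
-16*P(2, 2)*(-25) = -16*(5 + 2)/(-42 + 2)*(-25) = -16*7/(-40)*(-25) = -(-2)*7/5*(-25) = -16*(-7/40)*(-25) = (14/5)*(-25) = -70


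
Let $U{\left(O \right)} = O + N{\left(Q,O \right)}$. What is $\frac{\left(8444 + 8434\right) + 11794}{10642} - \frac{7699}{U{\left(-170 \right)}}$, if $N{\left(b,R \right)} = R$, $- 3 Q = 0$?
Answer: $\frac{2696507}{106420} \approx 25.338$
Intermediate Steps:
$Q = 0$ ($Q = \left(- \frac{1}{3}\right) 0 = 0$)
$U{\left(O \right)} = 2 O$ ($U{\left(O \right)} = O + O = 2 O$)
$\frac{\left(8444 + 8434\right) + 11794}{10642} - \frac{7699}{U{\left(-170 \right)}} = \frac{\left(8444 + 8434\right) + 11794}{10642} - \frac{7699}{2 \left(-170\right)} = \left(16878 + 11794\right) \frac{1}{10642} - \frac{7699}{-340} = 28672 \cdot \frac{1}{10642} - - \frac{7699}{340} = \frac{14336}{5321} + \frac{7699}{340} = \frac{2696507}{106420}$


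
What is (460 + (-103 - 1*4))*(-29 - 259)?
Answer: -101664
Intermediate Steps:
(460 + (-103 - 1*4))*(-29 - 259) = (460 + (-103 - 4))*(-288) = (460 - 107)*(-288) = 353*(-288) = -101664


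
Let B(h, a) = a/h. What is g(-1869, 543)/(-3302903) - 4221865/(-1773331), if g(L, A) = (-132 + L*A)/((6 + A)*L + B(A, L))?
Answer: 19471981283134713127/8178914386089077764 ≈ 2.3808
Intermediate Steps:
g(L, A) = (-132 + A*L)/(L/A + L*(6 + A)) (g(L, A) = (-132 + L*A)/((6 + A)*L + L/A) = (-132 + A*L)/(L*(6 + A) + L/A) = (-132 + A*L)/(L/A + L*(6 + A)))
g(-1869, 543)/(-3302903) - 4221865/(-1773331) = (543*(-132 + 543*(-1869))/(-1869*(1 + 543*(6 + 543))))/(-3302903) - 4221865/(-1773331) = (543*(-1/1869)*(-132 - 1014867)/(1 + 543*549))*(-1/3302903) - 4221865*(-1/1773331) = (543*(-1/1869)*(-1014999)/(1 + 298107))*(-1/3302903) + 4221865/1773331 = (543*(-1/1869)*(-1014999)/298108)*(-1/3302903) + 4221865/1773331 = (543*(-1/1869)*(1/298108)*(-1014999))*(-1/3302903) + 4221865/1773331 = (183714819/185721284)*(-1/3302903) + 4221865/1773331 = -9669201/32285230846708 + 4221865/1773331 = 19471981283134713127/8178914386089077764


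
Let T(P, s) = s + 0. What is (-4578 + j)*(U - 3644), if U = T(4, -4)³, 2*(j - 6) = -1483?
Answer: 19702458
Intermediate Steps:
j = -1471/2 (j = 6 + (½)*(-1483) = 6 - 1483/2 = -1471/2 ≈ -735.50)
T(P, s) = s
U = -64 (U = (-4)³ = -64)
(-4578 + j)*(U - 3644) = (-4578 - 1471/2)*(-64 - 3644) = -10627/2*(-3708) = 19702458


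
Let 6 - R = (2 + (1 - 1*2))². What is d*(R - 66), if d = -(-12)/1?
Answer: -732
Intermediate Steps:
R = 5 (R = 6 - (2 + (1 - 1*2))² = 6 - (2 + (1 - 2))² = 6 - (2 - 1)² = 6 - 1*1² = 6 - 1*1 = 6 - 1 = 5)
d = 12 (d = -(-12) = -4*(-3) = 12)
d*(R - 66) = 12*(5 - 66) = 12*(-61) = -732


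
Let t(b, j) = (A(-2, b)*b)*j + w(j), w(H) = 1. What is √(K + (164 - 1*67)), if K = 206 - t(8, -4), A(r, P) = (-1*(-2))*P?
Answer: √814 ≈ 28.531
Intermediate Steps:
A(r, P) = 2*P
t(b, j) = 1 + 2*j*b² (t(b, j) = ((2*b)*b)*j + 1 = (2*b²)*j + 1 = 2*j*b² + 1 = 1 + 2*j*b²)
K = 717 (K = 206 - (1 + 2*(-4)*8²) = 206 - (1 + 2*(-4)*64) = 206 - (1 - 512) = 206 - 1*(-511) = 206 + 511 = 717)
√(K + (164 - 1*67)) = √(717 + (164 - 1*67)) = √(717 + (164 - 67)) = √(717 + 97) = √814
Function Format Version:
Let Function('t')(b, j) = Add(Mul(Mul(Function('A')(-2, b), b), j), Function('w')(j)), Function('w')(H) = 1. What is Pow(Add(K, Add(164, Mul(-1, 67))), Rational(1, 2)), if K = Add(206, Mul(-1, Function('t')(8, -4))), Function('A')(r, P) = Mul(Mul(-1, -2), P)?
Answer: Pow(814, Rational(1, 2)) ≈ 28.531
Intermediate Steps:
Function('A')(r, P) = Mul(2, P)
Function('t')(b, j) = Add(1, Mul(2, j, Pow(b, 2))) (Function('t')(b, j) = Add(Mul(Mul(Mul(2, b), b), j), 1) = Add(Mul(Mul(2, Pow(b, 2)), j), 1) = Add(Mul(2, j, Pow(b, 2)), 1) = Add(1, Mul(2, j, Pow(b, 2))))
K = 717 (K = Add(206, Mul(-1, Add(1, Mul(2, -4, Pow(8, 2))))) = Add(206, Mul(-1, Add(1, Mul(2, -4, 64)))) = Add(206, Mul(-1, Add(1, -512))) = Add(206, Mul(-1, -511)) = Add(206, 511) = 717)
Pow(Add(K, Add(164, Mul(-1, 67))), Rational(1, 2)) = Pow(Add(717, Add(164, Mul(-1, 67))), Rational(1, 2)) = Pow(Add(717, Add(164, -67)), Rational(1, 2)) = Pow(Add(717, 97), Rational(1, 2)) = Pow(814, Rational(1, 2))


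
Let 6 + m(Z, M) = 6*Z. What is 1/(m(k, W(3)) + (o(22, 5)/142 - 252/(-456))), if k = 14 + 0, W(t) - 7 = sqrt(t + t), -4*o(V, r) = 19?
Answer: 10792/847379 ≈ 0.012736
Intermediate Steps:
o(V, r) = -19/4 (o(V, r) = -1/4*19 = -19/4)
W(t) = 7 + sqrt(2)*sqrt(t) (W(t) = 7 + sqrt(t + t) = 7 + sqrt(2*t) = 7 + sqrt(2)*sqrt(t))
k = 14
m(Z, M) = -6 + 6*Z
1/(m(k, W(3)) + (o(22, 5)/142 - 252/(-456))) = 1/((-6 + 6*14) + (-19/4/142 - 252/(-456))) = 1/((-6 + 84) + (-19/4*1/142 - 252*(-1/456))) = 1/(78 + (-19/568 + 21/38)) = 1/(78 + 5603/10792) = 1/(847379/10792) = 10792/847379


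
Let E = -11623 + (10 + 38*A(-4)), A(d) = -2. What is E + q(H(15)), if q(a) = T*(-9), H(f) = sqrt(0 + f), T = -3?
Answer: -11662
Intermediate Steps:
H(f) = sqrt(f)
q(a) = 27 (q(a) = -3*(-9) = 27)
E = -11689 (E = -11623 + (10 + 38*(-2)) = -11623 + (10 - 76) = -11623 - 66 = -11689)
E + q(H(15)) = -11689 + 27 = -11662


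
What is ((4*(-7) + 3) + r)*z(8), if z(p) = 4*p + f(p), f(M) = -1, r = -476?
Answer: -15531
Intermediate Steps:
z(p) = -1 + 4*p (z(p) = 4*p - 1 = -1 + 4*p)
((4*(-7) + 3) + r)*z(8) = ((4*(-7) + 3) - 476)*(-1 + 4*8) = ((-28 + 3) - 476)*(-1 + 32) = (-25 - 476)*31 = -501*31 = -15531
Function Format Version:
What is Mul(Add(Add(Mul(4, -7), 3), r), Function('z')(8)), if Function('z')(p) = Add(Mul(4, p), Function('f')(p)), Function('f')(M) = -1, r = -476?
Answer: -15531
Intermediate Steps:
Function('z')(p) = Add(-1, Mul(4, p)) (Function('z')(p) = Add(Mul(4, p), -1) = Add(-1, Mul(4, p)))
Mul(Add(Add(Mul(4, -7), 3), r), Function('z')(8)) = Mul(Add(Add(Mul(4, -7), 3), -476), Add(-1, Mul(4, 8))) = Mul(Add(Add(-28, 3), -476), Add(-1, 32)) = Mul(Add(-25, -476), 31) = Mul(-501, 31) = -15531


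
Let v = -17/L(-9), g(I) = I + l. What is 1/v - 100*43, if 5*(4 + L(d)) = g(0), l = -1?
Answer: -365479/85 ≈ -4299.8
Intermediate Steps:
g(I) = -1 + I (g(I) = I - 1 = -1 + I)
L(d) = -21/5 (L(d) = -4 + (-1 + 0)/5 = -4 + (⅕)*(-1) = -4 - ⅕ = -21/5)
v = 85/21 (v = -17/(-21/5) = -17*(-5/21) = 85/21 ≈ 4.0476)
1/v - 100*43 = 1/(85/21) - 100*43 = 21/85 - 4300 = -365479/85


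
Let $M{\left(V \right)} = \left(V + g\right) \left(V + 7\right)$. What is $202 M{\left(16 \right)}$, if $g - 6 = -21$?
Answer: $4646$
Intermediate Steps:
$g = -15$ ($g = 6 - 21 = -15$)
$M{\left(V \right)} = \left(-15 + V\right) \left(7 + V\right)$ ($M{\left(V \right)} = \left(V - 15\right) \left(V + 7\right) = \left(-15 + V\right) \left(7 + V\right)$)
$202 M{\left(16 \right)} = 202 \left(-105 + 16^{2} - 128\right) = 202 \left(-105 + 256 - 128\right) = 202 \cdot 23 = 4646$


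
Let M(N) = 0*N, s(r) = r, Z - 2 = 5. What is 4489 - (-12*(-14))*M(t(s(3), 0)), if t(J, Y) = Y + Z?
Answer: 4489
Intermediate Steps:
Z = 7 (Z = 2 + 5 = 7)
t(J, Y) = 7 + Y (t(J, Y) = Y + 7 = 7 + Y)
M(N) = 0
4489 - (-12*(-14))*M(t(s(3), 0)) = 4489 - (-12*(-14))*0 = 4489 - 168*0 = 4489 - 1*0 = 4489 + 0 = 4489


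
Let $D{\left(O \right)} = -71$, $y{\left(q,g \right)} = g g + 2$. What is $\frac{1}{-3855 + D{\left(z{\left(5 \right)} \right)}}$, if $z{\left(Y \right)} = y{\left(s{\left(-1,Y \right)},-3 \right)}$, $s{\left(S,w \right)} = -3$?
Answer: $- \frac{1}{3926} \approx -0.00025471$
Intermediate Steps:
$y{\left(q,g \right)} = 2 + g^{2}$ ($y{\left(q,g \right)} = g^{2} + 2 = 2 + g^{2}$)
$z{\left(Y \right)} = 11$ ($z{\left(Y \right)} = 2 + \left(-3\right)^{2} = 2 + 9 = 11$)
$\frac{1}{-3855 + D{\left(z{\left(5 \right)} \right)}} = \frac{1}{-3855 - 71} = \frac{1}{-3926} = - \frac{1}{3926}$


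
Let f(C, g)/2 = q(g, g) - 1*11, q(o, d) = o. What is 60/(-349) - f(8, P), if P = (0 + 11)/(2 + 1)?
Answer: 15176/1047 ≈ 14.495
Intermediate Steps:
P = 11/3 ≈ 3.6667
f(C, g) = -22 + 2*g (f(C, g) = 2*(g - 1*11) = 2*(g - 11) = 2*(-11 + g) = -22 + 2*g)
60/(-349) - f(8, P) = 60/(-349) - (-22 + 2*(11/3)) = 60*(-1/349) - (-22 + 22/3) = -60/349 - 1*(-44/3) = -60/349 + 44/3 = 15176/1047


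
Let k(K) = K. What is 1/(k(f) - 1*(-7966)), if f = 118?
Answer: 1/8084 ≈ 0.00012370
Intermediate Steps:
1/(k(f) - 1*(-7966)) = 1/(118 - 1*(-7966)) = 1/(118 + 7966) = 1/8084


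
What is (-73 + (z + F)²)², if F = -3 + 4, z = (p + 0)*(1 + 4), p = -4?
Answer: 82944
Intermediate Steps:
z = -20 (z = (-4 + 0)*(1 + 4) = -4*5 = -20)
F = 1
(-73 + (z + F)²)² = (-73 + (-20 + 1)²)² = (-73 + (-19)²)² = (-73 + 361)² = 288² = 82944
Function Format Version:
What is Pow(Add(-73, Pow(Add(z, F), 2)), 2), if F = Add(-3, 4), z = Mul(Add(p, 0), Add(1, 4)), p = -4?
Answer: 82944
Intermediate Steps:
z = -20 (z = Mul(Add(-4, 0), Add(1, 4)) = Mul(-4, 5) = -20)
F = 1
Pow(Add(-73, Pow(Add(z, F), 2)), 2) = Pow(Add(-73, Pow(Add(-20, 1), 2)), 2) = Pow(Add(-73, Pow(-19, 2)), 2) = Pow(Add(-73, 361), 2) = Pow(288, 2) = 82944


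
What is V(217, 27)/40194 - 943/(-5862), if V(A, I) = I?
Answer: 1057256/6544923 ≈ 0.16154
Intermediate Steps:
V(217, 27)/40194 - 943/(-5862) = 27/40194 - 943/(-5862) = 27*(1/40194) - 943*(-1/5862) = 3/4466 + 943/5862 = 1057256/6544923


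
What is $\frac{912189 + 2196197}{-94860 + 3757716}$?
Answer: $\frac{1554193}{1831428} \approx 0.84862$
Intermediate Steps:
$\frac{912189 + 2196197}{-94860 + 3757716} = \frac{3108386}{3662856} = 3108386 \cdot \frac{1}{3662856} = \frac{1554193}{1831428}$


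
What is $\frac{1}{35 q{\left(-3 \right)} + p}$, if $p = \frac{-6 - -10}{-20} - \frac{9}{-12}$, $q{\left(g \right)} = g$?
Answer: $- \frac{20}{2089} \approx -0.009574$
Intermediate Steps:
$p = \frac{11}{20}$ ($p = \left(-6 + 10\right) \left(- \frac{1}{20}\right) - - \frac{3}{4} = 4 \left(- \frac{1}{20}\right) + \frac{3}{4} = - \frac{1}{5} + \frac{3}{4} = \frac{11}{20} \approx 0.55$)
$\frac{1}{35 q{\left(-3 \right)} + p} = \frac{1}{35 \left(-3\right) + \frac{11}{20}} = \frac{1}{-105 + \frac{11}{20}} = \frac{1}{- \frac{2089}{20}} = - \frac{20}{2089}$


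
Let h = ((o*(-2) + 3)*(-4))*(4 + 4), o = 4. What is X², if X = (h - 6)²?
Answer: 562448656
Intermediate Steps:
h = 160 (h = ((4*(-2) + 3)*(-4))*(4 + 4) = ((-8 + 3)*(-4))*8 = -5*(-4)*8 = 20*8 = 160)
X = 23716 (X = (160 - 6)² = 154² = 23716)
X² = 23716² = 562448656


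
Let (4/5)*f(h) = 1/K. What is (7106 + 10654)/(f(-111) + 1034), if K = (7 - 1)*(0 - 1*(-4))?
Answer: 1704960/99269 ≈ 17.175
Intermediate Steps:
K = 24 (K = 6*(0 + 4) = 6*4 = 24)
f(h) = 5/96 (f(h) = (5/4)/24 = (5/4)*(1/24) = 5/96)
(7106 + 10654)/(f(-111) + 1034) = (7106 + 10654)/(5/96 + 1034) = 17760/(99269/96) = 17760*(96/99269) = 1704960/99269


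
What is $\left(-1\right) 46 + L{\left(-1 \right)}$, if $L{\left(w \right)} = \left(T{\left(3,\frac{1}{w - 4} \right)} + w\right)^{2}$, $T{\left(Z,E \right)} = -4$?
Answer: $-21$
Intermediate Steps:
$L{\left(w \right)} = \left(-4 + w\right)^{2}$
$\left(-1\right) 46 + L{\left(-1 \right)} = \left(-1\right) 46 + \left(-4 - 1\right)^{2} = -46 + \left(-5\right)^{2} = -46 + 25 = -21$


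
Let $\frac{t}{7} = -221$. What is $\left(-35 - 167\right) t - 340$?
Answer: $312154$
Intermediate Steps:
$t = -1547$ ($t = 7 \left(-221\right) = -1547$)
$\left(-35 - 167\right) t - 340 = \left(-35 - 167\right) \left(-1547\right) - 340 = \left(-202\right) \left(-1547\right) - 340 = 312494 - 340 = 312154$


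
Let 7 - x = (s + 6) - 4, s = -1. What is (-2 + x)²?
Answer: 16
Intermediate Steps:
x = 6 (x = 7 - ((-1 + 6) - 4) = 7 - (5 - 4) = 7 - 1*1 = 7 - 1 = 6)
(-2 + x)² = (-2 + 6)² = 4² = 16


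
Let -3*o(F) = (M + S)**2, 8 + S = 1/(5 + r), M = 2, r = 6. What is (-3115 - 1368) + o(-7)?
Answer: -1631554/363 ≈ -4494.6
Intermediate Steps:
S = -87/11 (S = -8 + 1/(5 + 6) = -8 + 1/11 = -87/11 ≈ -7.9091)
o(F) = -4225/363 (o(F) = -(2 - 87/11)**2/3 = -(-65/11)**2/3 = -1/3*4225/121 = -4225/363)
(-3115 - 1368) + o(-7) = (-3115 - 1368) - 4225/363 = -4483 - 4225/363 = -1631554/363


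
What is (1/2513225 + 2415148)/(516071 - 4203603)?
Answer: -6069810332301/9267597610700 ≈ -0.65495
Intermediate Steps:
(1/2513225 + 2415148)/(516071 - 4203603) = (1/2513225 + 2415148)/(-3687532) = (6069810332301/2513225)*(-1/3687532) = -6069810332301/9267597610700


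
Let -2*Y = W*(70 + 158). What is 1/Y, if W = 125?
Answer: -1/14250 ≈ -7.0175e-5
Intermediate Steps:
Y = -14250 (Y = -125*(70 + 158)/2 = -125*228/2 = -½*28500 = -14250)
1/Y = 1/(-14250) = -1/14250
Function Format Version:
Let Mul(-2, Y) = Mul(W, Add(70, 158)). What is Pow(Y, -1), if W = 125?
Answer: Rational(-1, 14250) ≈ -7.0175e-5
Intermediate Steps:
Y = -14250 (Y = Mul(Rational(-1, 2), Mul(125, Add(70, 158))) = Mul(Rational(-1, 2), Mul(125, 228)) = Mul(Rational(-1, 2), 28500) = -14250)
Pow(Y, -1) = Pow(-14250, -1) = Rational(-1, 14250)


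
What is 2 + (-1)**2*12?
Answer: 14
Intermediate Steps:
2 + (-1)**2*12 = 2 + 1*12 = 2 + 12 = 14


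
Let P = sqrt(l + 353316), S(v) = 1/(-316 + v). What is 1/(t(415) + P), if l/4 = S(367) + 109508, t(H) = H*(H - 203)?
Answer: 1121745/98681035412 - 7*sqrt(2625378)/98681035412 ≈ 1.1252e-5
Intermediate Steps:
t(H) = H*(-203 + H)
l = 22339636/51 (l = 4*(1/(-316 + 367) + 109508) = 4*(1/51 + 109508) = 4*(5584909/51) = 22339636/51 ≈ 4.3803e+5)
P = 28*sqrt(2625378)/51 (P = sqrt(22339636/51 + 353316) = sqrt(40358752/51) = 28*sqrt(2625378)/51 ≈ 889.58)
1/(t(415) + P) = 1/(415*(-203 + 415) + 28*sqrt(2625378)/51) = 1/(415*212 + 28*sqrt(2625378)/51) = 1/(87980 + 28*sqrt(2625378)/51)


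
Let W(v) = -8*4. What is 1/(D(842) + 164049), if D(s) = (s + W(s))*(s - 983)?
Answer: 1/49839 ≈ 2.0065e-5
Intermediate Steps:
W(v) = -32
D(s) = (-983 + s)*(-32 + s) (D(s) = (s - 32)*(s - 983) = (-32 + s)*(-983 + s) = (-983 + s)*(-32 + s))
1/(D(842) + 164049) = 1/((31456 + 842² - 1015*842) + 164049) = 1/((31456 + 708964 - 854630) + 164049) = 1/(-114210 + 164049) = 1/49839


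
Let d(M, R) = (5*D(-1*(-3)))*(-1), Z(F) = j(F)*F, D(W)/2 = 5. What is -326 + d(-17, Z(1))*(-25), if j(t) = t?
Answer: 924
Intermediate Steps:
D(W) = 10 (D(W) = 2*5 = 10)
Z(F) = F**2 (Z(F) = F*F = F**2)
d(M, R) = -50 (d(M, R) = (5*10)*(-1) = 50*(-1) = -50)
-326 + d(-17, Z(1))*(-25) = -326 - 50*(-25) = -326 + 1250 = 924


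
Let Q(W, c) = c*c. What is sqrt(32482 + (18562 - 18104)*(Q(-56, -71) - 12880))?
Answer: 2*I*sqrt(889445) ≈ 1886.2*I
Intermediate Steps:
Q(W, c) = c**2
sqrt(32482 + (18562 - 18104)*(Q(-56, -71) - 12880)) = sqrt(32482 + (18562 - 18104)*((-71)**2 - 12880)) = sqrt(32482 + 458*(5041 - 12880)) = sqrt(32482 + 458*(-7839)) = sqrt(32482 - 3590262) = sqrt(-3557780) = 2*I*sqrt(889445)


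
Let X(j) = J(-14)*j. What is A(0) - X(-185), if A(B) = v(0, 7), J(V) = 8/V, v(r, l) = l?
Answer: -691/7 ≈ -98.714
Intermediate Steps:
A(B) = 7
X(j) = -4*j/7 (X(j) = (8/(-14))*j = (8*(-1/14))*j = -4*j/7)
A(0) - X(-185) = 7 - (-4)*(-185)/7 = 7 - 1*740/7 = 7 - 740/7 = -691/7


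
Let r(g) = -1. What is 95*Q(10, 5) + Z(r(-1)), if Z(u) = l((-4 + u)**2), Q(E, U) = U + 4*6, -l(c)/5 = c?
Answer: 2630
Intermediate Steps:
l(c) = -5*c
Q(E, U) = 24 + U (Q(E, U) = U + 24 = 24 + U)
Z(u) = -5*(-4 + u)**2
95*Q(10, 5) + Z(r(-1)) = 95*(24 + 5) - 5*(-4 - 1)**2 = 95*29 - 5*(-5)**2 = 2755 - 5*25 = 2755 - 125 = 2630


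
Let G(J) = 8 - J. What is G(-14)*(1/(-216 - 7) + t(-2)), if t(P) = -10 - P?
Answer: -39270/223 ≈ -176.10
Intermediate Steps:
G(-14)*(1/(-216 - 7) + t(-2)) = (8 - 1*(-14))*(1/(-216 - 7) + (-10 - 1*(-2))) = (8 + 14)*(1/(-223) + (-10 + 2)) = 22*(-1/223 - 8) = 22*(-1785/223) = -39270/223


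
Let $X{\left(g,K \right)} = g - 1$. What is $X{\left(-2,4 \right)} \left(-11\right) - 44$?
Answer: $-11$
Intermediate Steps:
$X{\left(g,K \right)} = -1 + g$
$X{\left(-2,4 \right)} \left(-11\right) - 44 = \left(-1 - 2\right) \left(-11\right) - 44 = \left(-3\right) \left(-11\right) - 44 = 33 - 44 = -11$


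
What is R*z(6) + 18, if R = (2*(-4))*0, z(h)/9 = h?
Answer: 18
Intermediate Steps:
z(h) = 9*h
R = 0 (R = -8*0 = 0)
R*z(6) + 18 = 0*(9*6) + 18 = 0*54 + 18 = 0 + 18 = 18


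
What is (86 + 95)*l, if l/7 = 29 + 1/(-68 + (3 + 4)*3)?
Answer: 1725654/47 ≈ 36716.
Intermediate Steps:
l = 9534/47 (l = 7*(29 + 1/(-68 + (3 + 4)*3)) = 7*(29 + 1/(-68 + 7*3)) = 7*(29 + 1/(-68 + 21)) = 7*(29 + 1/(-47)) = 7*(29 - 1/47) = 7*(1362/47) = 9534/47 ≈ 202.85)
(86 + 95)*l = (86 + 95)*(9534/47) = 181*(9534/47) = 1725654/47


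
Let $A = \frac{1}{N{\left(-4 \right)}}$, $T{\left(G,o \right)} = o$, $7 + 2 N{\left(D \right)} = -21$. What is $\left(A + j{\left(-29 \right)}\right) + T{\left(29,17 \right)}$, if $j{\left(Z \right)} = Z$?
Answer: $- \frac{169}{14} \approx -12.071$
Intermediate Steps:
$N{\left(D \right)} = -14$ ($N{\left(D \right)} = - \frac{7}{2} + \frac{1}{2} \left(-21\right) = - \frac{7}{2} - \frac{21}{2} = -14$)
$A = - \frac{1}{14}$ ($A = \frac{1}{-14} = - \frac{1}{14} \approx -0.071429$)
$\left(A + j{\left(-29 \right)}\right) + T{\left(29,17 \right)} = \left(- \frac{1}{14} - 29\right) + 17 = - \frac{407}{14} + 17 = - \frac{169}{14}$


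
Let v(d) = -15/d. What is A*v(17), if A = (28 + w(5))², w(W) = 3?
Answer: -14415/17 ≈ -847.94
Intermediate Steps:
A = 961 (A = (28 + 3)² = 31² = 961)
A*v(17) = 961*(-15/17) = -14415/17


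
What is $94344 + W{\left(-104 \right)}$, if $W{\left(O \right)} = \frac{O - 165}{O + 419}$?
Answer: $\frac{29718091}{315} \approx 94343.0$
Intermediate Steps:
$W{\left(O \right)} = \frac{-165 + O}{419 + O}$ ($W{\left(O \right)} = \frac{O - 165}{419 + O} = \frac{-165 + O}{419 + O}$)
$94344 + W{\left(-104 \right)} = 94344 + \frac{-165 - 104}{419 - 104} = 94344 + \frac{1}{315} \left(-269\right) = 94344 - \frac{269}{315} = \frac{29718091}{315}$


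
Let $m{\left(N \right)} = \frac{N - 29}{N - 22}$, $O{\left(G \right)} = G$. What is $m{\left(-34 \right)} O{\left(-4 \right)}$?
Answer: $- \frac{9}{2} \approx -4.5$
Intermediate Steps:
$m{\left(N \right)} = \frac{-29 + N}{-22 + N}$
$m{\left(-34 \right)} O{\left(-4 \right)} = \frac{-29 - 34}{-22 - 34} \left(-4\right) = \frac{1}{-56} \left(-63\right) \left(-4\right) = \left(- \frac{1}{56}\right) \left(-63\right) \left(-4\right) = \frac{9}{8} \left(-4\right) = - \frac{9}{2}$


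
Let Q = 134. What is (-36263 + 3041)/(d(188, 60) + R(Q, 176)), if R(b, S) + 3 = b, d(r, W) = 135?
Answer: -2373/19 ≈ -124.89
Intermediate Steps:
R(b, S) = -3 + b
(-36263 + 3041)/(d(188, 60) + R(Q, 176)) = (-36263 + 3041)/(135 + (-3 + 134)) = -33222/(135 + 131) = -33222/266 = -33222*1/266 = -2373/19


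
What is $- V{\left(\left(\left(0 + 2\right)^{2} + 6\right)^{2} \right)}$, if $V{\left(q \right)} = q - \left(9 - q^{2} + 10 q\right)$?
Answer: $-9091$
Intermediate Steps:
$V{\left(q \right)} = -9 + q^{2} - 9 q$ ($V{\left(q \right)} = q - \left(9 - q^{2} + 10 q\right) = -9 + q^{2} - 9 q$)
$- V{\left(\left(\left(0 + 2\right)^{2} + 6\right)^{2} \right)} = - (-9 + \left(\left(\left(0 + 2\right)^{2} + 6\right)^{2}\right)^{2} - 9 \left(\left(0 + 2\right)^{2} + 6\right)^{2}) = - (-9 + \left(\left(2^{2} + 6\right)^{2}\right)^{2} - 9 \left(2^{2} + 6\right)^{2}) = - (-9 + \left(\left(4 + 6\right)^{2}\right)^{2} - 9 \left(4 + 6\right)^{2}) = - (-9 + \left(10^{2}\right)^{2} - 9 \cdot 10^{2}) = - (-9 + 100^{2} - 900) = - (-9 + 10000 - 900) = \left(-1\right) 9091 = -9091$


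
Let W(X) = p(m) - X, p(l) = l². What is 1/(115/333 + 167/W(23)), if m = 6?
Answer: 4329/57106 ≈ 0.075806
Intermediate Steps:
W(X) = 36 - X (W(X) = 6² - X = 36 - X)
1/(115/333 + 167/W(23)) = 1/(115/333 + 167/(36 - 1*23)) = 1/(115*(1/333) + 167/(36 - 23)) = 1/(115/333 + 167/13) = 1/(57106/4329) = 4329/57106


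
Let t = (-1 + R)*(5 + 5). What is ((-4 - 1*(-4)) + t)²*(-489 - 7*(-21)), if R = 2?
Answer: -34200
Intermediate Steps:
t = 10 (t = (-1 + 2)*(5 + 5) = 1*10 = 10)
((-4 - 1*(-4)) + t)²*(-489 - 7*(-21)) = ((-4 - 1*(-4)) + 10)²*(-489 - 7*(-21)) = ((-4 + 4) + 10)²*(-489 + 147) = (0 + 10)²*(-342) = 10²*(-342) = 100*(-342) = -34200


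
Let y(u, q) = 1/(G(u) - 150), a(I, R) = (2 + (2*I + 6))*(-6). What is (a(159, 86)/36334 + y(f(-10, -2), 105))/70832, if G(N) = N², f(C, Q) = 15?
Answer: -55183/96510370800 ≈ -5.7178e-7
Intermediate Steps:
a(I, R) = -48 - 12*I (a(I, R) = (2 + (6 + 2*I))*(-6) = (8 + 2*I)*(-6) = -48 - 12*I)
y(u, q) = 1/(-150 + u²) (y(u, q) = 1/(u² - 150) = 1/(-150 + u²))
(a(159, 86)/36334 + y(f(-10, -2), 105))/70832 = ((-48 - 12*159)/36334 + 1/(-150 + 15²))/70832 = ((-48 - 1908)*(1/36334) + 1/(-150 + 225))*(1/70832) = (-1956*1/36334 + 1/75)*(1/70832) = (-978/18167 + 1/75)*(1/70832) = -55183/1362525*1/70832 = -55183/96510370800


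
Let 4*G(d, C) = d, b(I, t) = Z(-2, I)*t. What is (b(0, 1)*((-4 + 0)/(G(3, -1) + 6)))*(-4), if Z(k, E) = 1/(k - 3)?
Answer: -64/135 ≈ -0.47407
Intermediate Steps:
Z(k, E) = 1/(-3 + k)
b(I, t) = -t/5 (b(I, t) = t/(-3 - 2) = t/(-5) = -t/5)
G(d, C) = d/4
(b(0, 1)*((-4 + 0)/(G(3, -1) + 6)))*(-4) = ((-⅕*1)*((-4 + 0)/((¼)*3 + 6)))*(-4) = -(-4)/(5*(¾ + 6))*(-4) = -(-4)/(5*27/4)*(-4) = -(-4)*4/(5*27)*(-4) = -⅕*(-16/27)*(-4) = (16/135)*(-4) = -64/135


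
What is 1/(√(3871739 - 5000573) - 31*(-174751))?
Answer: 174751/946675308445 - 51*I*√434/29346934561795 ≈ 1.8459e-7 - 3.6204e-11*I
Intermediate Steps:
1/(√(3871739 - 5000573) - 31*(-174751)) = 1/(√(-1128834) + 5417281) = 1/(51*I*√434 + 5417281) = 1/(5417281 + 51*I*√434)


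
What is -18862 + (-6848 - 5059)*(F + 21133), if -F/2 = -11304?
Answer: -520842949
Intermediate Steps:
F = 22608 (F = -2*(-11304) = 22608)
-18862 + (-6848 - 5059)*(F + 21133) = -18862 + (-6848 - 5059)*(22608 + 21133) = -18862 - 11907*43741 = -18862 - 520824087 = -520842949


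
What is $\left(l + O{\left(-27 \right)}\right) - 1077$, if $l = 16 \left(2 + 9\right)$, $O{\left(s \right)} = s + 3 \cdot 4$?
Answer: $-916$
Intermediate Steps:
$O{\left(s \right)} = 12 + s$ ($O{\left(s \right)} = s + 12 = 12 + s$)
$l = 176$ ($l = 16 \cdot 11 = 176$)
$\left(l + O{\left(-27 \right)}\right) - 1077 = \left(176 + \left(12 - 27\right)\right) - 1077 = \left(176 - 15\right) - 1077 = 161 - 1077 = -916$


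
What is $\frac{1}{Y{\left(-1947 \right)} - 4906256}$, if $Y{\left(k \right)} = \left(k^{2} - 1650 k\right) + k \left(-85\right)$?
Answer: $\frac{1}{2262598} \approx 4.4197 \cdot 10^{-7}$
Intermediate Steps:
$Y{\left(k \right)} = k^{2} - 1735 k$ ($Y{\left(k \right)} = \left(k^{2} - 1650 k\right) - 85 k = k^{2} - 1735 k$)
$\frac{1}{Y{\left(-1947 \right)} - 4906256} = \frac{1}{- 1947 \left(-1735 - 1947\right) - 4906256} = \frac{1}{\left(-1947\right) \left(-3682\right) - 4906256} = \frac{1}{7168854 - 4906256} = \frac{1}{2262598}$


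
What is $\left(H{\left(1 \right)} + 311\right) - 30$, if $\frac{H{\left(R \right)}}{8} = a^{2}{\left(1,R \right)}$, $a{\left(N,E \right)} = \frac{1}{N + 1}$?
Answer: $283$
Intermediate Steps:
$a{\left(N,E \right)} = \frac{1}{1 + N}$
$H{\left(R \right)} = 2$ ($H{\left(R \right)} = 8 \left(\frac{1}{1 + 1}\right)^{2} = 8 \left(\frac{1}{2}\right)^{2} = \frac{8}{4} = 8 \cdot \frac{1}{4} = 2$)
$\left(H{\left(1 \right)} + 311\right) - 30 = \left(2 + 311\right) - 30 = 313 - 30 = 283$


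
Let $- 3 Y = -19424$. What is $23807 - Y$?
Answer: $\frac{51997}{3} \approx 17332.0$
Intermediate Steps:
$Y = \frac{19424}{3}$ ($Y = \left(- \frac{1}{3}\right) \left(-19424\right) = \frac{19424}{3} \approx 6474.7$)
$23807 - Y = 23807 - \frac{19424}{3} = \frac{51997}{3}$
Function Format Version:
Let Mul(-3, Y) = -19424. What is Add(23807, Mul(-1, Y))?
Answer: Rational(51997, 3) ≈ 17332.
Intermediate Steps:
Y = Rational(19424, 3) (Y = Mul(Rational(-1, 3), -19424) = Rational(19424, 3) ≈ 6474.7)
Add(23807, Mul(-1, Y)) = Add(23807, Mul(-1, Rational(19424, 3))) = Add(23807, Rational(-19424, 3)) = Rational(51997, 3)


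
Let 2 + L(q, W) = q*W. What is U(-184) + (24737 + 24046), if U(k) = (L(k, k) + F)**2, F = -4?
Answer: 1145871283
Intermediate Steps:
L(q, W) = -2 + W*q (L(q, W) = -2 + q*W = -2 + W*q)
U(k) = (-6 + k**2)**2 (U(k) = ((-2 + k*k) - 4)**2 = ((-2 + k**2) - 4)**2 = (-6 + k**2)**2)
U(-184) + (24737 + 24046) = (-6 + (-184)**2)**2 + (24737 + 24046) = (-6 + 33856)**2 + 48783 = 33850**2 + 48783 = 1145822500 + 48783 = 1145871283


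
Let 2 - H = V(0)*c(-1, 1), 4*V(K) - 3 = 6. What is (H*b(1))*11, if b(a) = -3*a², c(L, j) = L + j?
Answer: -66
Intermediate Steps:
V(K) = 9/4 (V(K) = ¾ + (¼)*6 = ¾ + 3/2 = 9/4)
H = 2 (H = 2 - 9*(-1 + 1)/4 = 2 - 9*0/4 = 2 - 1*0 = 2 + 0 = 2)
(H*b(1))*11 = (2*(-3*1²))*11 = (2*(-3*1))*11 = (2*(-3))*11 = -6*11 = -66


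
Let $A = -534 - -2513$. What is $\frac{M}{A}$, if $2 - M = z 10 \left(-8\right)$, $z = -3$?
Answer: $- \frac{238}{1979} \approx -0.12026$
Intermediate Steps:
$A = 1979$ ($A = -534 + 2513 = 1979$)
$M = -238$ ($M = 2 - \left(-3\right) 10 \left(-8\right) = 2 - \left(-30\right) \left(-8\right) = 2 - 240 = -238$)
$\frac{M}{A} = - \frac{238}{1979}$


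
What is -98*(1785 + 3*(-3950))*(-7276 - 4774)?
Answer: -11885758500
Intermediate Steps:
-98*(1785 + 3*(-3950))*(-7276 - 4774) = -98*(1785 - 11850)*(-12050) = -(-986370)*(-12050) = -98*121283250 = -11885758500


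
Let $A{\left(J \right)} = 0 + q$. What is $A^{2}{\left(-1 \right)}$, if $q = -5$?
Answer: $25$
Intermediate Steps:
$A{\left(J \right)} = -5$ ($A{\left(J \right)} = 0 - 5 = -5$)
$A^{2}{\left(-1 \right)} = \left(-5\right)^{2} = 25$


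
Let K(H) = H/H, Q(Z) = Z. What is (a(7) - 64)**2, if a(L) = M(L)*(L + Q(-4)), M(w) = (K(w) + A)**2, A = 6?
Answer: 6889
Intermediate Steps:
K(H) = 1
M(w) = 49 (M(w) = (1 + 6)**2 = 7**2 = 49)
a(L) = -196 + 49*L (a(L) = 49*(L - 4) = 49*(-4 + L) = -196 + 49*L)
(a(7) - 64)**2 = ((-196 + 49*7) - 64)**2 = ((-196 + 343) - 64)**2 = (147 - 64)**2 = 83**2 = 6889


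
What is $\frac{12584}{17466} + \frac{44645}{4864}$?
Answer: $\frac{420489073}{42477312} \approx 9.8991$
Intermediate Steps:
$\frac{12584}{17466} + \frac{44645}{4864} = 12584 \cdot \frac{1}{17466} + 44645 \cdot \frac{1}{4864} = \frac{6292}{8733} + \frac{44645}{4864} = \frac{420489073}{42477312}$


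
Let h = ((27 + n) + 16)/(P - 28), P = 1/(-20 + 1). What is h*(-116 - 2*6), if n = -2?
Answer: 2432/13 ≈ 187.08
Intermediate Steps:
P = -1/19 (P = 1/(-19) = -1/19 ≈ -0.052632)
h = -19/13 (h = ((27 - 2) + 16)/(-1/19 - 28) = (25 + 16)/(-533/19) = 41*(-19/533) = -19/13 ≈ -1.4615)
h*(-116 - 2*6) = -19*(-116 - 2*6)/13 = -19*(-116 - 12)/13 = -19/13*(-128) = 2432/13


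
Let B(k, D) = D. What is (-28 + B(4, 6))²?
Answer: 484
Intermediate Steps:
(-28 + B(4, 6))² = (-28 + 6)² = (-22)² = 484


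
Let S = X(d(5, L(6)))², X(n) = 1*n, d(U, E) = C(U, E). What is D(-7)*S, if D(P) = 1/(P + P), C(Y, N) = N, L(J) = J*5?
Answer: -450/7 ≈ -64.286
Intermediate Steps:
L(J) = 5*J
d(U, E) = E
D(P) = 1/(2*P)
X(n) = n
S = 900 (S = (5*6)² = 30² = 900)
D(-7)*S = ((½)/(-7))*900 = ((½)*(-⅐))*900 = -1/14*900 = -450/7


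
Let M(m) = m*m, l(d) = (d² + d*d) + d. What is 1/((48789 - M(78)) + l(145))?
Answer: 1/84900 ≈ 1.1779e-5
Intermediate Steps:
l(d) = d + 2*d² (l(d) = (d² + d²) + d = 2*d² + d = d + 2*d²)
M(m) = m²
1/((48789 - M(78)) + l(145)) = 1/((48789 - 1*78²) + 145*(1 + 2*145)) = 1/((48789 - 1*6084) + 145*(1 + 290)) = 1/((48789 - 6084) + 145*291) = 1/(42705 + 42195) = 1/84900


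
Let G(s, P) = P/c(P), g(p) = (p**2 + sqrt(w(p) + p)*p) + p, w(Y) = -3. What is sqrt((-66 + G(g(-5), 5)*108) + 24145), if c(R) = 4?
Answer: sqrt(24214) ≈ 155.61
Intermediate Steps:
g(p) = p + p**2 + p*sqrt(-3 + p) (g(p) = (p**2 + sqrt(-3 + p)*p) + p = (p**2 + p*sqrt(-3 + p)) + p = p + p**2 + p*sqrt(-3 + p))
G(s, P) = P/4
sqrt((-66 + G(g(-5), 5)*108) + 24145) = sqrt((-66 + ((1/4)*5)*108) + 24145) = sqrt((-66 + (5/4)*108) + 24145) = sqrt((-66 + 135) + 24145) = sqrt(69 + 24145) = sqrt(24214)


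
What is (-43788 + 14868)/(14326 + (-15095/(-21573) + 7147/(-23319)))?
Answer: -404125498890/200195740351 ≈ -2.0187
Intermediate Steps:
(-43788 + 14868)/(14326 + (-15095/(-21573) + 7147/(-23319))) = -28920/(14326 + (-15095*(-1/21573) + 7147*(-1/23319))) = -28920/(14326 + (15095/21573 - 7147/23319)) = -28920/(14326 + 21979786/55895643) = -28920/800782961404/55895643 = -28920*55895643/800782961404 = -404125498890/200195740351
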